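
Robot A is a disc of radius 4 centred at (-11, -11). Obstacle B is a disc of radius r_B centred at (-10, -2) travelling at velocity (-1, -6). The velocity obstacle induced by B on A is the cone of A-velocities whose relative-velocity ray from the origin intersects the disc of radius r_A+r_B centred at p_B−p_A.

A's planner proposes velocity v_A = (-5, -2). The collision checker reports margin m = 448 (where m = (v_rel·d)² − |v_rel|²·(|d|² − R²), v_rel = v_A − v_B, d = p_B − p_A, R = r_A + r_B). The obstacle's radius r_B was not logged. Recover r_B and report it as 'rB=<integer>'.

m = 448
d = (1, 9);  v_rel = (-4, 4),  |v_rel|² = 32
v_rel×d = (-4)·(9) − (4)·(1) = -40
since m = R²·32 − (-40)²:  R² = (1600 + 448) / 32 = 64
R = √64 = 8  ⇒  r_B = 8 − 4 = 4

rB=4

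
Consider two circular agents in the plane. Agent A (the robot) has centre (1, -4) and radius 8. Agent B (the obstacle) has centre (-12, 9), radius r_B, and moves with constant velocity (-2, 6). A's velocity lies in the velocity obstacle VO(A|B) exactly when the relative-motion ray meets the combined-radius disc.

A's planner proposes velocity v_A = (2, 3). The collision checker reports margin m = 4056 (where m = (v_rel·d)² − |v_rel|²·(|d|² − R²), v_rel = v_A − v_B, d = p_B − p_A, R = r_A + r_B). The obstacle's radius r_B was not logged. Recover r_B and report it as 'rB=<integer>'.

m = 4056
d = (-13, 13);  v_rel = (4, -3),  |v_rel|² = 25
v_rel×d = (4)·(13) − (-3)·(-13) = 13
since m = R²·25 − 13²:  R² = (169 + 4056) / 25 = 169
R = √169 = 13  ⇒  r_B = 13 − 8 = 5

rB=5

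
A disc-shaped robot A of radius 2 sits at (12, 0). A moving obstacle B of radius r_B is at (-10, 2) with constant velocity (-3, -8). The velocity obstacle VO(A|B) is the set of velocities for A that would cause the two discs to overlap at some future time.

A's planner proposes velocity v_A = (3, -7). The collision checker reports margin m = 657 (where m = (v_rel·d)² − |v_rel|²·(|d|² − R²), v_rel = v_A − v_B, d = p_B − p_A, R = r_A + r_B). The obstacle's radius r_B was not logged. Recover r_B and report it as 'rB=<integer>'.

m = 657
d = (-22, 2);  v_rel = (6, 1),  |v_rel|² = 37
v_rel×d = (6)·(2) − (1)·(-22) = 34
since m = R²·37 − 34²:  R² = (1156 + 657) / 37 = 49
R = √49 = 7  ⇒  r_B = 7 − 2 = 5

rB=5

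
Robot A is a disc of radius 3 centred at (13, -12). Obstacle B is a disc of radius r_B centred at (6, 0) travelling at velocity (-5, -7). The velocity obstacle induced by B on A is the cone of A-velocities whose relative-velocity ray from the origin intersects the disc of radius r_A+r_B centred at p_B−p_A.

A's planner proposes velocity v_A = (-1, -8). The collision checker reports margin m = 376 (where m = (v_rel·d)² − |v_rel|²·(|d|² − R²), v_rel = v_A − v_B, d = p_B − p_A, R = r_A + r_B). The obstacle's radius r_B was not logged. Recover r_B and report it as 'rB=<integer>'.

m = 376
d = (-7, 12);  v_rel = (4, -1),  |v_rel|² = 17
v_rel×d = (4)·(12) − (-1)·(-7) = 41
since m = R²·17 − 41²:  R² = (1681 + 376) / 17 = 121
R = √121 = 11  ⇒  r_B = 11 − 3 = 8

rB=8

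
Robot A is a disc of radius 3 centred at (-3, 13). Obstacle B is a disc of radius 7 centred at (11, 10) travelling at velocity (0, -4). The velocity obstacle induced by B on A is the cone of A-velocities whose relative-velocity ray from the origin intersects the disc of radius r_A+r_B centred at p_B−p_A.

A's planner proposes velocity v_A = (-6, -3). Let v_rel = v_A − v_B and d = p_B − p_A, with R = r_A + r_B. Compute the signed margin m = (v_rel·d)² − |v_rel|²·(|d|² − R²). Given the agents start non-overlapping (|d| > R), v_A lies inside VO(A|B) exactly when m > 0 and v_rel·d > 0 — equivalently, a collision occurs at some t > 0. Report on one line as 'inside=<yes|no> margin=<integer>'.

d = (14, -3),  |d|² = 205;  R = 3+7 = 10,  c = 205−10² = 105
v_rel = (-6, 1),  |v_rel|² = 37;  v_rel·d = (-6)·(14) + (1)·(-3) = -87
37·t² + 174·t + 105 = 0  ⇒  m = (-87)² − 37·105 = 3684
m = 3684 > 0,  v_rel·d = -87 < 0  ⇒  outside

inside=no margin=3684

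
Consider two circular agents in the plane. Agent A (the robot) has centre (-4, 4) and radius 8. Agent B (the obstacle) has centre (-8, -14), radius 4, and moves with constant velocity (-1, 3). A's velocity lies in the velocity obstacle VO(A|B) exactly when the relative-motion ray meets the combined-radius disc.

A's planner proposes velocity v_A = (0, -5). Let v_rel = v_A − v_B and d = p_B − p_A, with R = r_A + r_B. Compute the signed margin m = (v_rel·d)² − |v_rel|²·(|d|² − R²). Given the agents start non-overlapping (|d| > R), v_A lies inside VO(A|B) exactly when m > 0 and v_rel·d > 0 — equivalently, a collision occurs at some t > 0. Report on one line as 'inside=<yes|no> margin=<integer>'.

d = (-4, -18),  |d|² = 340;  R = 8+4 = 12,  c = 340−12² = 196
v_rel = (1, -8),  |v_rel|² = 65;  v_rel·d = (1)·(-4) + (-8)·(-18) = 140
65·t² − 280·t + 196 = 0  ⇒  m = 140² − 65·196 = 6860
m = 6860 > 0,  v_rel·d = 140 > 0  ⇒  inside

inside=yes margin=6860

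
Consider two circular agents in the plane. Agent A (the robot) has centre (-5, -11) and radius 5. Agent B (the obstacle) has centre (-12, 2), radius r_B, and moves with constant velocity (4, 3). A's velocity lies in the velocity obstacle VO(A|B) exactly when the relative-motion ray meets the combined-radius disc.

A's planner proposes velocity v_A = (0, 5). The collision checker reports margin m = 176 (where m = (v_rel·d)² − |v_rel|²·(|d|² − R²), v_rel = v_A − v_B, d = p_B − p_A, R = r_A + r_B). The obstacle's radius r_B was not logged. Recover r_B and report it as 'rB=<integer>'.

m = 176
d = (-7, 13);  v_rel = (-4, 2),  |v_rel|² = 20
v_rel×d = (-4)·(13) − (2)·(-7) = -38
since m = R²·20 − (-38)²:  R² = (1444 + 176) / 20 = 81
R = √81 = 9  ⇒  r_B = 9 − 5 = 4

rB=4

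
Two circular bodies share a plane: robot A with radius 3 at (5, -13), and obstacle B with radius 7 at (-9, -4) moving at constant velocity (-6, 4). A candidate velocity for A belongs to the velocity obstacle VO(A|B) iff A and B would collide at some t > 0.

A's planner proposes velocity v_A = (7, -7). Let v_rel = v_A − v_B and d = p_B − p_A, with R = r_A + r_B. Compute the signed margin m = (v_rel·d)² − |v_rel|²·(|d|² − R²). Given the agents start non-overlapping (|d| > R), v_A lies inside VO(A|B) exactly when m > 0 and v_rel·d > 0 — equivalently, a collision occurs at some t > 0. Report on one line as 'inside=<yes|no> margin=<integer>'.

d = (-14, 9),  |d|² = 277;  R = 3+7 = 10,  c = 277−10² = 177
v_rel = (13, -11),  |v_rel|² = 290;  v_rel·d = (13)·(-14) + (-11)·(9) = -281
290·t² + 562·t + 177 = 0  ⇒  m = (-281)² − 290·177 = 27631
m = 27631 > 0,  v_rel·d = -281 < 0  ⇒  outside

inside=no margin=27631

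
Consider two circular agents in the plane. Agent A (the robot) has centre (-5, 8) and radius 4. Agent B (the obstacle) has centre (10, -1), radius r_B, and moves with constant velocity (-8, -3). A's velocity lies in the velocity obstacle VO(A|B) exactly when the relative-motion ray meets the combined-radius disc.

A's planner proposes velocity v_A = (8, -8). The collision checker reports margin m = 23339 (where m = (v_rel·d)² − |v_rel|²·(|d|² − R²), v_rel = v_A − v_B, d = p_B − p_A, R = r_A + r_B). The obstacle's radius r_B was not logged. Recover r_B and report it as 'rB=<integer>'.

m = 23339
d = (15, -9);  v_rel = (16, -5),  |v_rel|² = 281
v_rel×d = (16)·(-9) − (-5)·(15) = -69
since m = R²·281 − (-69)²:  R² = (4761 + 23339) / 281 = 100
R = √100 = 10  ⇒  r_B = 10 − 4 = 6

rB=6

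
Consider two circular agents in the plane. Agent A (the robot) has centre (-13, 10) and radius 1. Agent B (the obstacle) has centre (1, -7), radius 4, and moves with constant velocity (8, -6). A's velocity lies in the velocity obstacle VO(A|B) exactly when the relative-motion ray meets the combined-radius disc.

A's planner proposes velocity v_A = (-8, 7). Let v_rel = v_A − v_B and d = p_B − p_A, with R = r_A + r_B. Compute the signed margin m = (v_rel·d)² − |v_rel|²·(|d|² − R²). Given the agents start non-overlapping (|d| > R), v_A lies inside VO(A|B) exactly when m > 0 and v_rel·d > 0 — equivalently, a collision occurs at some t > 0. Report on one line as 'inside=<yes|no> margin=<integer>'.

d = (14, -17),  |d|² = 485;  R = 1+4 = 5,  c = 485−5² = 460
v_rel = (-16, 13),  |v_rel|² = 425;  v_rel·d = (-16)·(14) + (13)·(-17) = -445
425·t² + 890·t + 460 = 0  ⇒  m = (-445)² − 425·460 = 2525
m = 2525 > 0,  v_rel·d = -445 < 0  ⇒  outside

inside=no margin=2525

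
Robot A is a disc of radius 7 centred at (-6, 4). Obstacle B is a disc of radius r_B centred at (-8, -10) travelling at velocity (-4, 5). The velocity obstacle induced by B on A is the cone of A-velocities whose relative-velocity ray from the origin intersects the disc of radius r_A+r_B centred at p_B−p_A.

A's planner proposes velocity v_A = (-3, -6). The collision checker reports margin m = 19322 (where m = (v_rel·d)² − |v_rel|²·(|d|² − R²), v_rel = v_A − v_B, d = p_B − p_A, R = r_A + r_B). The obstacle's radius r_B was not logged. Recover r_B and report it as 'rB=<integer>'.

m = 19322
d = (-2, -14);  v_rel = (1, -11),  |v_rel|² = 122
v_rel×d = (1)·(-14) − (-11)·(-2) = -36
since m = R²·122 − (-36)²:  R² = (1296 + 19322) / 122 = 169
R = √169 = 13  ⇒  r_B = 13 − 7 = 6

rB=6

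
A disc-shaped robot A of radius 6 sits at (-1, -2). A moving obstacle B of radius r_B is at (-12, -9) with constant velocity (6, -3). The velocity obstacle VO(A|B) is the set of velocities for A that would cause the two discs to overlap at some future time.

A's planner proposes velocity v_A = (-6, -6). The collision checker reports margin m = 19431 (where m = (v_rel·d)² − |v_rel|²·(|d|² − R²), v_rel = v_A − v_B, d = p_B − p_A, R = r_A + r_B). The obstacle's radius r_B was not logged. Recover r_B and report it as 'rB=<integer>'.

m = 19431
d = (-11, -7);  v_rel = (-12, -3),  |v_rel|² = 153
v_rel×d = (-12)·(-7) − (-3)·(-11) = 51
since m = R²·153 − 51²:  R² = (2601 + 19431) / 153 = 144
R = √144 = 12  ⇒  r_B = 12 − 6 = 6

rB=6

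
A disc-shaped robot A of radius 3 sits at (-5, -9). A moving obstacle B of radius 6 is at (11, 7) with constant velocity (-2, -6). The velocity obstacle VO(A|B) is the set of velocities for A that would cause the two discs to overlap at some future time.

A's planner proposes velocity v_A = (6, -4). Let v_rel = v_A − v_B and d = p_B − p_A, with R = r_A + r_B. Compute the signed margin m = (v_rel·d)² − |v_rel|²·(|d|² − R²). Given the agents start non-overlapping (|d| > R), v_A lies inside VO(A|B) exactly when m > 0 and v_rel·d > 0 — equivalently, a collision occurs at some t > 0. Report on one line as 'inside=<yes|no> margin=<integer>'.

d = (16, 16),  |d|² = 512;  R = 3+6 = 9,  c = 512−9² = 431
v_rel = (8, 2),  |v_rel|² = 68;  v_rel·d = (8)·(16) + (2)·(16) = 160
68·t² − 320·t + 431 = 0  ⇒  m = 160² − 68·431 = -3708
m = -3708 < 0,  v_rel·d = 160 > 0  ⇒  outside

inside=no margin=-3708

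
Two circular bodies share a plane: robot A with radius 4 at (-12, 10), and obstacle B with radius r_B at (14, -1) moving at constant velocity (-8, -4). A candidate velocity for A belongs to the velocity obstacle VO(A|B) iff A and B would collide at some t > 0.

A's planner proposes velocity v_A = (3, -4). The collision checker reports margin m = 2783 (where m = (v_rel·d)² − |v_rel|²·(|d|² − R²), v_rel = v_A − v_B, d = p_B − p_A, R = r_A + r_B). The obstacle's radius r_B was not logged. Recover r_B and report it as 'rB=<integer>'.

m = 2783
d = (26, -11);  v_rel = (11, 0),  |v_rel|² = 121
v_rel×d = (11)·(-11) − (0)·(26) = -121
since m = R²·121 − (-121)²:  R² = (14641 + 2783) / 121 = 144
R = √144 = 12  ⇒  r_B = 12 − 4 = 8

rB=8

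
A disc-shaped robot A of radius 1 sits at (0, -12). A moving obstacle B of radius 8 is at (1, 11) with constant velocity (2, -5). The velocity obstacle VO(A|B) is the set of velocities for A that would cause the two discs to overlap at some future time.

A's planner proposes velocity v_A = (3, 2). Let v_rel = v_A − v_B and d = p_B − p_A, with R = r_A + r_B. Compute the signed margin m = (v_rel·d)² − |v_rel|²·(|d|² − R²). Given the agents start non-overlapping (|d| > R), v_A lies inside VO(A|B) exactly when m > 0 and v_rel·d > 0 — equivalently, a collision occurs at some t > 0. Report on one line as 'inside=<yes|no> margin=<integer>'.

d = (1, 23),  |d|² = 530;  R = 1+8 = 9,  c = 530−9² = 449
v_rel = (1, 7),  |v_rel|² = 50;  v_rel·d = (1)·(1) + (7)·(23) = 162
50·t² − 324·t + 449 = 0  ⇒  m = 162² − 50·449 = 3794
m = 3794 > 0,  v_rel·d = 162 > 0  ⇒  inside

inside=yes margin=3794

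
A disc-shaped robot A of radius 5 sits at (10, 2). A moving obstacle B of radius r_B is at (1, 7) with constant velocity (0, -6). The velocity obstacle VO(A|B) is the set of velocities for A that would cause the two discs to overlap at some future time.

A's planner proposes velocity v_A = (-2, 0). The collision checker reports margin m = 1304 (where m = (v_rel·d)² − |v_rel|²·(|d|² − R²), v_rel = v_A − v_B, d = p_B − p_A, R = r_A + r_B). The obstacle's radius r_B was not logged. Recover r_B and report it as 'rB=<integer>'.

m = 1304
d = (-9, 5);  v_rel = (-2, 6),  |v_rel|² = 40
v_rel×d = (-2)·(5) − (6)·(-9) = 44
since m = R²·40 − 44²:  R² = (1936 + 1304) / 40 = 81
R = √81 = 9  ⇒  r_B = 9 − 5 = 4

rB=4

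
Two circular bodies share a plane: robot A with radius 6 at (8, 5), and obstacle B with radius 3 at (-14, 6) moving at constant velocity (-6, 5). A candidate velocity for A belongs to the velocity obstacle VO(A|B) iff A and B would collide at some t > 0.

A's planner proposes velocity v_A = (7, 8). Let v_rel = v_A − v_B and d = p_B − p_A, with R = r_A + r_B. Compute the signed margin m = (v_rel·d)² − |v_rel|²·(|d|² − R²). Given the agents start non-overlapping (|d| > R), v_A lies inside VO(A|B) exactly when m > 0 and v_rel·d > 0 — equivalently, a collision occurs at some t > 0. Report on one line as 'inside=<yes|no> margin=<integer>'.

d = (-22, 1),  |d|² = 485;  R = 6+3 = 9,  c = 485−9² = 404
v_rel = (13, 3),  |v_rel|² = 178;  v_rel·d = (13)·(-22) + (3)·(1) = -283
178·t² + 566·t + 404 = 0  ⇒  m = (-283)² − 178·404 = 8177
m = 8177 > 0,  v_rel·d = -283 < 0  ⇒  outside

inside=no margin=8177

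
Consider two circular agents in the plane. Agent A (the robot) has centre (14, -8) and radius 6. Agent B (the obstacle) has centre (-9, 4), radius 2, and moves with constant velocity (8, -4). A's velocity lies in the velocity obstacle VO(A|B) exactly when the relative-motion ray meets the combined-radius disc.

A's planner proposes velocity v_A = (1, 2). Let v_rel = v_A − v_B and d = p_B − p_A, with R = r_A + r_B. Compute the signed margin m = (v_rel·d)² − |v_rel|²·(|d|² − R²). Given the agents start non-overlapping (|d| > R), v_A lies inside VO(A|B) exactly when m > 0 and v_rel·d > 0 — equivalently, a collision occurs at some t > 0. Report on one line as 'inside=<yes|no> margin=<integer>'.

d = (-23, 12),  |d|² = 673;  R = 6+2 = 8,  c = 673−8² = 609
v_rel = (-7, 6),  |v_rel|² = 85;  v_rel·d = (-7)·(-23) + (6)·(12) = 233
85·t² − 466·t + 609 = 0  ⇒  m = 233² − 85·609 = 2524
m = 2524 > 0,  v_rel·d = 233 > 0  ⇒  inside

inside=yes margin=2524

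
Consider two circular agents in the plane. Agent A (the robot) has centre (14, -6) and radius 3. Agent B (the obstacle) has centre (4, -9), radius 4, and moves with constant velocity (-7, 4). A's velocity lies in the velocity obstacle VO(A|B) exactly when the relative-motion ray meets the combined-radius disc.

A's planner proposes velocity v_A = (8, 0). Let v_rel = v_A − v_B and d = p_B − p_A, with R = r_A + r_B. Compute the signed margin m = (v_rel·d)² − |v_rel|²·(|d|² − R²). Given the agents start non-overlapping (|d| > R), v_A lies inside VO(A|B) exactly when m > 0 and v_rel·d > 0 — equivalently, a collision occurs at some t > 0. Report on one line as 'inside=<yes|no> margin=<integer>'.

d = (-10, -3),  |d|² = 109;  R = 3+4 = 7,  c = 109−7² = 60
v_rel = (15, -4),  |v_rel|² = 241;  v_rel·d = (15)·(-10) + (-4)·(-3) = -138
241·t² + 276·t + 60 = 0  ⇒  m = (-138)² − 241·60 = 4584
m = 4584 > 0,  v_rel·d = -138 < 0  ⇒  outside

inside=no margin=4584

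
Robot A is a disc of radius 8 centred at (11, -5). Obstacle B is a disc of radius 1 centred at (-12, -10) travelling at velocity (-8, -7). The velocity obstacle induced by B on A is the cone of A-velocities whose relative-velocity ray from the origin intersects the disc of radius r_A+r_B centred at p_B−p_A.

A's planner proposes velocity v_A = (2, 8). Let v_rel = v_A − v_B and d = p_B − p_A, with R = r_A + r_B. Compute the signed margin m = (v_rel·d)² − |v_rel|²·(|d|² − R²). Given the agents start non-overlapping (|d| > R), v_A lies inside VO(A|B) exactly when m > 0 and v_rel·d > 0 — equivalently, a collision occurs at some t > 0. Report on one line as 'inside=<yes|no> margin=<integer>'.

d = (-23, -5),  |d|² = 554;  R = 8+1 = 9,  c = 554−9² = 473
v_rel = (10, 15),  |v_rel|² = 325;  v_rel·d = (10)·(-23) + (15)·(-5) = -305
325·t² + 610·t + 473 = 0  ⇒  m = (-305)² − 325·473 = -60700
m = -60700 < 0,  v_rel·d = -305 < 0  ⇒  outside

inside=no margin=-60700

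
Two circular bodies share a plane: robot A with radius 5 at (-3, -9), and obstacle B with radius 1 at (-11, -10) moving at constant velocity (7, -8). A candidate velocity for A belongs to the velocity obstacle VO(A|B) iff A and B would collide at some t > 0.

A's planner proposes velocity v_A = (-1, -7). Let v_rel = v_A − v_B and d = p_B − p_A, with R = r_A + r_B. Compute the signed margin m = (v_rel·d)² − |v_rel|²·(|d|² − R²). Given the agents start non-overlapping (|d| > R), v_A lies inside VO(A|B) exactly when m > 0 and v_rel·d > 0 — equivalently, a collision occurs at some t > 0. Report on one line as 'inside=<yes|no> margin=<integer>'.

d = (-8, -1),  |d|² = 65;  R = 5+1 = 6,  c = 65−6² = 29
v_rel = (-8, 1),  |v_rel|² = 65;  v_rel·d = (-8)·(-8) + (1)·(-1) = 63
65·t² − 126·t + 29 = 0  ⇒  m = 63² − 65·29 = 2084
m = 2084 > 0,  v_rel·d = 63 > 0  ⇒  inside

inside=yes margin=2084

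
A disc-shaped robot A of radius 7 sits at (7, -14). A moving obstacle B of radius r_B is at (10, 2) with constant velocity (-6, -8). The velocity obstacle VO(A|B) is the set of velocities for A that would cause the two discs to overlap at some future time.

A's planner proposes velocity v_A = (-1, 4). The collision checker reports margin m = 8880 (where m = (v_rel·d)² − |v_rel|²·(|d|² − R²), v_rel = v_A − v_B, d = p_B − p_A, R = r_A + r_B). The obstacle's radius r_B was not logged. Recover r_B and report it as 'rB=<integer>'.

m = 8880
d = (3, 16);  v_rel = (5, 12),  |v_rel|² = 169
v_rel×d = (5)·(16) − (12)·(3) = 44
since m = R²·169 − 44²:  R² = (1936 + 8880) / 169 = 64
R = √64 = 8  ⇒  r_B = 8 − 7 = 1

rB=1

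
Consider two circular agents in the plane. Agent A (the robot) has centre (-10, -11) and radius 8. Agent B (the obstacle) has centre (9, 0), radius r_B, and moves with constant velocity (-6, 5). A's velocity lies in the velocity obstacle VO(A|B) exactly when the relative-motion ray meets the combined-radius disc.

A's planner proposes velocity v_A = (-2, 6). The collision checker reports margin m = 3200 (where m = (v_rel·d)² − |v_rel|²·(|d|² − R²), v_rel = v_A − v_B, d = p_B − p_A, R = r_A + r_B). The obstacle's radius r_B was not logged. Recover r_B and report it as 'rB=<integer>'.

m = 3200
d = (19, 11);  v_rel = (4, 1),  |v_rel|² = 17
v_rel×d = (4)·(11) − (1)·(19) = 25
since m = R²·17 − 25²:  R² = (625 + 3200) / 17 = 225
R = √225 = 15  ⇒  r_B = 15 − 8 = 7

rB=7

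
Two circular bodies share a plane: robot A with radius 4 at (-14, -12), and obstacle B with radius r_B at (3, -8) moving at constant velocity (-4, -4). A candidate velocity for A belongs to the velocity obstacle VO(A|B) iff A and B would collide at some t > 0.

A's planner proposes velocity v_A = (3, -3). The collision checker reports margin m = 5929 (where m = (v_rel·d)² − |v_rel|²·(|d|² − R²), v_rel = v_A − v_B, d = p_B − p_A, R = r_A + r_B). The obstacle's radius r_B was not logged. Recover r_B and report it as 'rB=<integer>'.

m = 5929
d = (17, 4);  v_rel = (7, 1),  |v_rel|² = 50
v_rel×d = (7)·(4) − (1)·(17) = 11
since m = R²·50 − 11²:  R² = (121 + 5929) / 50 = 121
R = √121 = 11  ⇒  r_B = 11 − 4 = 7

rB=7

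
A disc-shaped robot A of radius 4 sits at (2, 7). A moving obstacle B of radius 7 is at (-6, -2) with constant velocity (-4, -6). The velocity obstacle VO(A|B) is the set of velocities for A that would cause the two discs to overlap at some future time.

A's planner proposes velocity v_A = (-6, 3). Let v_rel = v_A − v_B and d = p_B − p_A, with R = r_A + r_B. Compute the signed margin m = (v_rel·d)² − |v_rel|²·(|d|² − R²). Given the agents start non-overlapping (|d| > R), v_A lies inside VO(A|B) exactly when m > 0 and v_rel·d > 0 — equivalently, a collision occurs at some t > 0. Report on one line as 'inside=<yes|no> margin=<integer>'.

d = (-8, -9),  |d|² = 145;  R = 4+7 = 11,  c = 145−11² = 24
v_rel = (-2, 9),  |v_rel|² = 85;  v_rel·d = (-2)·(-8) + (9)·(-9) = -65
85·t² + 130·t + 24 = 0  ⇒  m = (-65)² − 85·24 = 2185
m = 2185 > 0,  v_rel·d = -65 < 0  ⇒  outside

inside=no margin=2185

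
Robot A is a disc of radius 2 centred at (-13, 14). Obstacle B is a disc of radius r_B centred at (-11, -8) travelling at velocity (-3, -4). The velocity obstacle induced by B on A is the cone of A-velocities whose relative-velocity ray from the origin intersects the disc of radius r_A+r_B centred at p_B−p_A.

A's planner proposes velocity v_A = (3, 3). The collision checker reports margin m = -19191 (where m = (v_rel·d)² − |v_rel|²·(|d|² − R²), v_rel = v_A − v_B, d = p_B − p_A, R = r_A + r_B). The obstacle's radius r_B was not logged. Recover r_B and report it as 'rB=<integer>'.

m = -19191
d = (2, -22);  v_rel = (6, 7),  |v_rel|² = 85
v_rel×d = (6)·(-22) − (7)·(2) = -146
since m = R²·85 − (-146)²:  R² = (21316 + -19191) / 85 = 25
R = √25 = 5  ⇒  r_B = 5 − 2 = 3

rB=3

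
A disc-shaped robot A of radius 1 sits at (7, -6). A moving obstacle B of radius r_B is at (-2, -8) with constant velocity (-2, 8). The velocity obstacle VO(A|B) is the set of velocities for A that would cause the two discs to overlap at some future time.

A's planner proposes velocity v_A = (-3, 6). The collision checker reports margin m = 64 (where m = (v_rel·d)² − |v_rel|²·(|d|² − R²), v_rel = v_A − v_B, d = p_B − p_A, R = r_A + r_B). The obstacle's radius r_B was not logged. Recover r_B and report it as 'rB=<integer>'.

m = 64
d = (-9, -2);  v_rel = (-1, -2),  |v_rel|² = 5
v_rel×d = (-1)·(-2) − (-2)·(-9) = -16
since m = R²·5 − (-16)²:  R² = (256 + 64) / 5 = 64
R = √64 = 8  ⇒  r_B = 8 − 1 = 7

rB=7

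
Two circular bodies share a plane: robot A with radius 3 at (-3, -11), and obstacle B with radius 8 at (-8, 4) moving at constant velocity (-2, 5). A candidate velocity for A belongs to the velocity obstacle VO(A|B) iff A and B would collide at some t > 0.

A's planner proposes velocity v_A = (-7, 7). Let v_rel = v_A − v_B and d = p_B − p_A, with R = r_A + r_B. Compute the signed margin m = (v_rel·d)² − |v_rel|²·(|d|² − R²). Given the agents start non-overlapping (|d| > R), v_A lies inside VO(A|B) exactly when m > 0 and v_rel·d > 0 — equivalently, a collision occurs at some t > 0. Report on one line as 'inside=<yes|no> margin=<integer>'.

d = (-5, 15),  |d|² = 250;  R = 3+8 = 11,  c = 250−11² = 129
v_rel = (-5, 2),  |v_rel|² = 29;  v_rel·d = (-5)·(-5) + (2)·(15) = 55
29·t² − 110·t + 129 = 0  ⇒  m = 55² − 29·129 = -716
m = -716 < 0,  v_rel·d = 55 > 0  ⇒  outside

inside=no margin=-716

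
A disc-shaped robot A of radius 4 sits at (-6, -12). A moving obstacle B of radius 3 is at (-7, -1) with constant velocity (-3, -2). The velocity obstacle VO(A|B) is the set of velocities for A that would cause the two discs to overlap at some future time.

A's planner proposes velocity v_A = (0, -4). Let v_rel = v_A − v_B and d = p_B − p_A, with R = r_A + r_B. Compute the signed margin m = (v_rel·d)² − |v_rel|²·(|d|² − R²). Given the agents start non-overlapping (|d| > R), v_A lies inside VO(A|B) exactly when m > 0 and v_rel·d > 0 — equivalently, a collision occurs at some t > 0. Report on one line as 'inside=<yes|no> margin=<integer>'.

d = (-1, 11),  |d|² = 122;  R = 4+3 = 7,  c = 122−7² = 73
v_rel = (3, -2),  |v_rel|² = 13;  v_rel·d = (3)·(-1) + (-2)·(11) = -25
13·t² + 50·t + 73 = 0  ⇒  m = (-25)² − 13·73 = -324
m = -324 < 0,  v_rel·d = -25 < 0  ⇒  outside

inside=no margin=-324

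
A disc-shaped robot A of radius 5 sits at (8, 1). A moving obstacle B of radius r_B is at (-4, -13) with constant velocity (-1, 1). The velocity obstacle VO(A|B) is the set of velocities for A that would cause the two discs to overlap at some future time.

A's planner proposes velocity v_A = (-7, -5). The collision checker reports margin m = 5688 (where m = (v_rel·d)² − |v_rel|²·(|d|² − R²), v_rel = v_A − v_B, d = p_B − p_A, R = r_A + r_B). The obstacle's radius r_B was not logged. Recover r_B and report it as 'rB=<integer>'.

m = 5688
d = (-12, -14);  v_rel = (-6, -6),  |v_rel|² = 72
v_rel×d = (-6)·(-14) − (-6)·(-12) = 12
since m = R²·72 − 12²:  R² = (144 + 5688) / 72 = 81
R = √81 = 9  ⇒  r_B = 9 − 5 = 4

rB=4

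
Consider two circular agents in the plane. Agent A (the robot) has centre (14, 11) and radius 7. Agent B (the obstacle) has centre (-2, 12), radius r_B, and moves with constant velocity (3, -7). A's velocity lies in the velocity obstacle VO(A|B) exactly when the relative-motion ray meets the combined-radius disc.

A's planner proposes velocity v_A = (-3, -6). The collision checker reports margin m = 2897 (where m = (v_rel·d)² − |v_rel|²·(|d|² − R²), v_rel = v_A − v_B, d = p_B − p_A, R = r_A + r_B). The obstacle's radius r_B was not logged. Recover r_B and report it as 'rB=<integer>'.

m = 2897
d = (-16, 1);  v_rel = (-6, 1),  |v_rel|² = 37
v_rel×d = (-6)·(1) − (1)·(-16) = 10
since m = R²·37 − 10²:  R² = (100 + 2897) / 37 = 81
R = √81 = 9  ⇒  r_B = 9 − 7 = 2

rB=2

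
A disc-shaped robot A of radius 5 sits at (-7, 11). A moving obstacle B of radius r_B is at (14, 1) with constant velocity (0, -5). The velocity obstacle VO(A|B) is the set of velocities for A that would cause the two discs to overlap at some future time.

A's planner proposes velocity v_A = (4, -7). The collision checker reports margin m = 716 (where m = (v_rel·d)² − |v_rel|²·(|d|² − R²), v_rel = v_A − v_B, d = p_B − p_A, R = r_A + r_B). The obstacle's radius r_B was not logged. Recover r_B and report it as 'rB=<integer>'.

m = 716
d = (21, -10);  v_rel = (4, -2),  |v_rel|² = 20
v_rel×d = (4)·(-10) − (-2)·(21) = 2
since m = R²·20 − 2²:  R² = (4 + 716) / 20 = 36
R = √36 = 6  ⇒  r_B = 6 − 5 = 1

rB=1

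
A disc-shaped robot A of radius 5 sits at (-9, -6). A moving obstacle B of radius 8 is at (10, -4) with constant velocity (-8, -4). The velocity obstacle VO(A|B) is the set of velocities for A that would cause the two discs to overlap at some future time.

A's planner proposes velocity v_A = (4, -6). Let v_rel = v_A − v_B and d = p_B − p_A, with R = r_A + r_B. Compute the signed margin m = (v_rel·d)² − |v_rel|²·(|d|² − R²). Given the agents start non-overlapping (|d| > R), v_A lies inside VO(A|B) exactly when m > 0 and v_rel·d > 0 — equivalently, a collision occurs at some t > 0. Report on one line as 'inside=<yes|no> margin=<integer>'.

d = (19, 2),  |d|² = 365;  R = 5+8 = 13,  c = 365−13² = 196
v_rel = (12, -2),  |v_rel|² = 148;  v_rel·d = (12)·(19) + (-2)·(2) = 224
148·t² − 448·t + 196 = 0  ⇒  m = 224² − 148·196 = 21168
m = 21168 > 0,  v_rel·d = 224 > 0  ⇒  inside

inside=yes margin=21168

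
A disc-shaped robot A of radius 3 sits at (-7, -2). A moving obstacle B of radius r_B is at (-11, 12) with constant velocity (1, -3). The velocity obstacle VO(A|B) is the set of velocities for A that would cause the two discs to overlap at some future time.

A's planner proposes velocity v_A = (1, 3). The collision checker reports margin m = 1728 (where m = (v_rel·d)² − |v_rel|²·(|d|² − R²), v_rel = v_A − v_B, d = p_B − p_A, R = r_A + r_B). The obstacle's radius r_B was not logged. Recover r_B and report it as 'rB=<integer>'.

m = 1728
d = (-4, 14);  v_rel = (0, 6),  |v_rel|² = 36
v_rel×d = (0)·(14) − (6)·(-4) = 24
since m = R²·36 − 24²:  R² = (576 + 1728) / 36 = 64
R = √64 = 8  ⇒  r_B = 8 − 3 = 5

rB=5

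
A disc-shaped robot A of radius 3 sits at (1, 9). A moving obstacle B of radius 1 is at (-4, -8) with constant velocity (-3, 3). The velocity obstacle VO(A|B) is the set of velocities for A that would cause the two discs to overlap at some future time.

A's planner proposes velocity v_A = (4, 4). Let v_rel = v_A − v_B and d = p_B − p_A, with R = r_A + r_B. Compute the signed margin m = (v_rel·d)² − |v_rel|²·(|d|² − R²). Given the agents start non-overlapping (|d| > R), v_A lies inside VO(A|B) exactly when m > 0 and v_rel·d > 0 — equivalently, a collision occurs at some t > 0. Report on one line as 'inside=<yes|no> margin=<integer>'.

d = (-5, -17),  |d|² = 314;  R = 3+1 = 4,  c = 314−4² = 298
v_rel = (7, 1),  |v_rel|² = 50;  v_rel·d = (7)·(-5) + (1)·(-17) = -52
50·t² + 104·t + 298 = 0  ⇒  m = (-52)² − 50·298 = -12196
m = -12196 < 0,  v_rel·d = -52 < 0  ⇒  outside

inside=no margin=-12196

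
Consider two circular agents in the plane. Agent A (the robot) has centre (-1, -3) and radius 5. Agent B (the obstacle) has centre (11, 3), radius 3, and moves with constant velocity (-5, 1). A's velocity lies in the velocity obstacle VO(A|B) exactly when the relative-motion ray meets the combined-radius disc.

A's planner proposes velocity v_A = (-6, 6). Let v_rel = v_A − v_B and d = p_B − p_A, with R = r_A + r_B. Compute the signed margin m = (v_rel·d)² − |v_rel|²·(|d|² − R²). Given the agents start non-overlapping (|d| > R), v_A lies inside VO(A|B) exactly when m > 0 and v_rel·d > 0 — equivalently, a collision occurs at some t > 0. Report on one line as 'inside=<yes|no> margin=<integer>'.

d = (12, 6),  |d|² = 180;  R = 5+3 = 8,  c = 180−8² = 116
v_rel = (-1, 5),  |v_rel|² = 26;  v_rel·d = (-1)·(12) + (5)·(6) = 18
26·t² − 36·t + 116 = 0  ⇒  m = 18² − 26·116 = -2692
m = -2692 < 0,  v_rel·d = 18 > 0  ⇒  outside

inside=no margin=-2692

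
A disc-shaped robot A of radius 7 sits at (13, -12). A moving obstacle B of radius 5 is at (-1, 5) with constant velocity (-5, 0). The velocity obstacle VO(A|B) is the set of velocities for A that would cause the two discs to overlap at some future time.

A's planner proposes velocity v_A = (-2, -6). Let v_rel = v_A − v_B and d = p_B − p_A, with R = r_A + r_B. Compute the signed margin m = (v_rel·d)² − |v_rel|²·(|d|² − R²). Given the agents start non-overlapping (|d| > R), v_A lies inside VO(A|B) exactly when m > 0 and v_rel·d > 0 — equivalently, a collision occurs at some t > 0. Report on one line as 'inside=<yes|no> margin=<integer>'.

d = (-14, 17),  |d|² = 485;  R = 7+5 = 12,  c = 485−12² = 341
v_rel = (3, -6),  |v_rel|² = 45;  v_rel·d = (3)·(-14) + (-6)·(17) = -144
45·t² + 288·t + 341 = 0  ⇒  m = (-144)² − 45·341 = 5391
m = 5391 > 0,  v_rel·d = -144 < 0  ⇒  outside

inside=no margin=5391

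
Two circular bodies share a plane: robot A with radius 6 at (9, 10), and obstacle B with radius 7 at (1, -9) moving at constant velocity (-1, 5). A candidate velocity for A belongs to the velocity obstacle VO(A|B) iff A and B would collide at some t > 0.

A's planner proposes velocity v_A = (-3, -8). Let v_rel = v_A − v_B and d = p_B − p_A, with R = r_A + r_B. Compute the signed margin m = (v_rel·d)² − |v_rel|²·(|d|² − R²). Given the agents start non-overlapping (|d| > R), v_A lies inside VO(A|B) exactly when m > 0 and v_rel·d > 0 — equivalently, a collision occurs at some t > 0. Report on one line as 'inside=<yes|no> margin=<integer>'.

d = (-8, -19),  |d|² = 425;  R = 6+7 = 13,  c = 425−13² = 256
v_rel = (-2, -13),  |v_rel|² = 173;  v_rel·d = (-2)·(-8) + (-13)·(-19) = 263
173·t² − 526·t + 256 = 0  ⇒  m = 263² − 173·256 = 24881
m = 24881 > 0,  v_rel·d = 263 > 0  ⇒  inside

inside=yes margin=24881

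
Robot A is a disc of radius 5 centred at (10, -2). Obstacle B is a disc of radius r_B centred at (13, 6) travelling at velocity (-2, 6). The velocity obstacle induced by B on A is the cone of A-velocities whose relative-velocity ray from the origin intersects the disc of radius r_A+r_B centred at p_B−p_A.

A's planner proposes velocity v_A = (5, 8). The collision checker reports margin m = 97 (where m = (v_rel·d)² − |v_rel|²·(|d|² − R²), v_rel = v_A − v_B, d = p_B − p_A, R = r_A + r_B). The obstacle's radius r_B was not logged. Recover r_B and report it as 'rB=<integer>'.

m = 97
d = (3, 8);  v_rel = (7, 2),  |v_rel|² = 53
v_rel×d = (7)·(8) − (2)·(3) = 50
since m = R²·53 − 50²:  R² = (2500 + 97) / 53 = 49
R = √49 = 7  ⇒  r_B = 7 − 5 = 2

rB=2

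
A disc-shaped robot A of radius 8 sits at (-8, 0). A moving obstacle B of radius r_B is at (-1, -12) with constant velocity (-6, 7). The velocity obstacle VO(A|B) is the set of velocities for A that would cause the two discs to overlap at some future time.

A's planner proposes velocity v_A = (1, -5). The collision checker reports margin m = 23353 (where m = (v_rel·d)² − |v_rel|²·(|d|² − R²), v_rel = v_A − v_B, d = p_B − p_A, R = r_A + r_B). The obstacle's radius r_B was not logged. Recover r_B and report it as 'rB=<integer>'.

m = 23353
d = (7, -12);  v_rel = (7, -12),  |v_rel|² = 193
v_rel×d = (7)·(-12) − (-12)·(7) = 0
since m = R²·193 − 0²:  R² = (0 + 23353) / 193 = 121
R = √121 = 11  ⇒  r_B = 11 − 8 = 3

rB=3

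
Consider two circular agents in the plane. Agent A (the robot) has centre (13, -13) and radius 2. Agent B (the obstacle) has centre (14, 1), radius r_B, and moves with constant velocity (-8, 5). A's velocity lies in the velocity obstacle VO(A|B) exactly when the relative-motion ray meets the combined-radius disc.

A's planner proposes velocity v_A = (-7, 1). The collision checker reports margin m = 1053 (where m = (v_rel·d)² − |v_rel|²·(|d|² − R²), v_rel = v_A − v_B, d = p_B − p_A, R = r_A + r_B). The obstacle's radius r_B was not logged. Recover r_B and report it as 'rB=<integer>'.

m = 1053
d = (1, 14);  v_rel = (1, -4),  |v_rel|² = 17
v_rel×d = (1)·(14) − (-4)·(1) = 18
since m = R²·17 − 18²:  R² = (324 + 1053) / 17 = 81
R = √81 = 9  ⇒  r_B = 9 − 2 = 7

rB=7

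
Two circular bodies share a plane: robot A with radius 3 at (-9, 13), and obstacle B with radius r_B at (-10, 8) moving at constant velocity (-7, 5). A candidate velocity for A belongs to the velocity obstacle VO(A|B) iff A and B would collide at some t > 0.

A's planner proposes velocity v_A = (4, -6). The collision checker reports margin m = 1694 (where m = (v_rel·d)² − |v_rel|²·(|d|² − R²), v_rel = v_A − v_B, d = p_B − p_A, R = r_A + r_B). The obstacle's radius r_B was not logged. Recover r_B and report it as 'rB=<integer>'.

m = 1694
d = (-1, -5);  v_rel = (11, -11),  |v_rel|² = 242
v_rel×d = (11)·(-5) − (-11)·(-1) = -66
since m = R²·242 − (-66)²:  R² = (4356 + 1694) / 242 = 25
R = √25 = 5  ⇒  r_B = 5 − 3 = 2

rB=2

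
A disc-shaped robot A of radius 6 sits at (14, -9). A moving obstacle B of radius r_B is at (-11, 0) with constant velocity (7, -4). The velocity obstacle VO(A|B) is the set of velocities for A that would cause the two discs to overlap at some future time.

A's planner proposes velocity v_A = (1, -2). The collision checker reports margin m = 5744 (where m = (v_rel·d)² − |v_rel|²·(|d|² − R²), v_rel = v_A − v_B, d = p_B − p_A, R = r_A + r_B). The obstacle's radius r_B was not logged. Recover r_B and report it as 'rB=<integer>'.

m = 5744
d = (-25, 9);  v_rel = (-6, 2),  |v_rel|² = 40
v_rel×d = (-6)·(9) − (2)·(-25) = -4
since m = R²·40 − (-4)²:  R² = (16 + 5744) / 40 = 144
R = √144 = 12  ⇒  r_B = 12 − 6 = 6

rB=6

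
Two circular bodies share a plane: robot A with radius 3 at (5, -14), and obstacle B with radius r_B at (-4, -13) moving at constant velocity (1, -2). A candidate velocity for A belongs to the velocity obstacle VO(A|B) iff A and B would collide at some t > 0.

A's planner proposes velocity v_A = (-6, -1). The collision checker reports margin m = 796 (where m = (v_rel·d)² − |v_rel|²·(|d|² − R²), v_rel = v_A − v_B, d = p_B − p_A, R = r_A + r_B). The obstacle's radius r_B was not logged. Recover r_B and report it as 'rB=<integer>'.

m = 796
d = (-9, 1);  v_rel = (-7, 1),  |v_rel|² = 50
v_rel×d = (-7)·(1) − (1)·(-9) = 2
since m = R²·50 − 2²:  R² = (4 + 796) / 50 = 16
R = √16 = 4  ⇒  r_B = 4 − 3 = 1

rB=1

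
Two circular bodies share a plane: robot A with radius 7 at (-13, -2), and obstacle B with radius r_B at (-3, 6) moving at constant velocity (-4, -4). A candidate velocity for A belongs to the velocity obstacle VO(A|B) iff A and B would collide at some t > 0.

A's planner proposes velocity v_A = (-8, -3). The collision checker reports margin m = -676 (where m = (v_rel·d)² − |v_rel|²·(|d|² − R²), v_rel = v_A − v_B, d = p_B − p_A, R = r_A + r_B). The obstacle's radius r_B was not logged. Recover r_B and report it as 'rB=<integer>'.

m = -676
d = (10, 8);  v_rel = (-4, 1),  |v_rel|² = 17
v_rel×d = (-4)·(8) − (1)·(10) = -42
since m = R²·17 − (-42)²:  R² = (1764 + -676) / 17 = 64
R = √64 = 8  ⇒  r_B = 8 − 7 = 1

rB=1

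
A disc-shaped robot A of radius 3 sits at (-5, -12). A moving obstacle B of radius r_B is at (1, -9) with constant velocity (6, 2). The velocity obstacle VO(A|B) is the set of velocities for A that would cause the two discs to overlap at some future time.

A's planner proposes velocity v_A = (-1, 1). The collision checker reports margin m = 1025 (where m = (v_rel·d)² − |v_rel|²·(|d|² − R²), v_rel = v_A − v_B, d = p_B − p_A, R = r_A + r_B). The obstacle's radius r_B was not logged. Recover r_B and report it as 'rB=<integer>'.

m = 1025
d = (6, 3);  v_rel = (-7, -1),  |v_rel|² = 50
v_rel×d = (-7)·(3) − (-1)·(6) = -15
since m = R²·50 − (-15)²:  R² = (225 + 1025) / 50 = 25
R = √25 = 5  ⇒  r_B = 5 − 3 = 2

rB=2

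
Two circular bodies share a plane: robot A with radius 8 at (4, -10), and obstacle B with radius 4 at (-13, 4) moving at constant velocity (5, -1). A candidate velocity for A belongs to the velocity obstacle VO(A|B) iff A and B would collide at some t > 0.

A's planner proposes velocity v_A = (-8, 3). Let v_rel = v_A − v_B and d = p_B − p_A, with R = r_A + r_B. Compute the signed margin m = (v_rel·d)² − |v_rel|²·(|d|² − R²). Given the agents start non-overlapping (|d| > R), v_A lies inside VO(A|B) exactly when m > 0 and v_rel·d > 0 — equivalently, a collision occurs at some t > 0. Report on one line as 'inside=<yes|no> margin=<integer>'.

d = (-17, 14),  |d|² = 485;  R = 8+4 = 12,  c = 485−12² = 341
v_rel = (-13, 4),  |v_rel|² = 185;  v_rel·d = (-13)·(-17) + (4)·(14) = 277
185·t² − 554·t + 341 = 0  ⇒  m = 277² − 185·341 = 13644
m = 13644 > 0,  v_rel·d = 277 > 0  ⇒  inside

inside=yes margin=13644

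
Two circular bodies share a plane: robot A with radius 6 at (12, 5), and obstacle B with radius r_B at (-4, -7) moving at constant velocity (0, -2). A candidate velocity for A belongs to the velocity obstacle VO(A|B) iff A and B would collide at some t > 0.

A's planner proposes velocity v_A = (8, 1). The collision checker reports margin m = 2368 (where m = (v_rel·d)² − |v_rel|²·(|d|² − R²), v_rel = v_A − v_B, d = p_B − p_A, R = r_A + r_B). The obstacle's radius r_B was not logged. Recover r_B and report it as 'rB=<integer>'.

m = 2368
d = (-16, -12);  v_rel = (8, 3),  |v_rel|² = 73
v_rel×d = (8)·(-12) − (3)·(-16) = -48
since m = R²·73 − (-48)²:  R² = (2304 + 2368) / 73 = 64
R = √64 = 8  ⇒  r_B = 8 − 6 = 2

rB=2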